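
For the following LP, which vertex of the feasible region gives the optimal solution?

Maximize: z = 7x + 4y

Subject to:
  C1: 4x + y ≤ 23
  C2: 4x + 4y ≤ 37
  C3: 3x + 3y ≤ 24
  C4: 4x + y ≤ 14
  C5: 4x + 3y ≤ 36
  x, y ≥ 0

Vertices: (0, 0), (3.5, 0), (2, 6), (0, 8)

Evaluate the objective at each vertex of the feasible region:
  z(0, 0) = 0
  z(3.5, 0) = 24.5
  z(2, 6) = 38  ←
  z(0, 8) = 32
The maximum is at x = 2, y = 6.

(2, 6)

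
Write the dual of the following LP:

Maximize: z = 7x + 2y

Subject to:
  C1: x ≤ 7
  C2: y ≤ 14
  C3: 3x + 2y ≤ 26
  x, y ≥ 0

Primal max cᵀx s.t. Ax ≤ b, x ≥ 0  →  Dual min bᵀy s.t. Aᵀy ≥ c, y ≥ 0.

Minimize: z = 7y1 + 14y2 + 26y3

Subject to:
  y1 + 3y3 ≥ 7
  y2 + 2y3 ≥ 2
  y1, y2, y3 ≥ 0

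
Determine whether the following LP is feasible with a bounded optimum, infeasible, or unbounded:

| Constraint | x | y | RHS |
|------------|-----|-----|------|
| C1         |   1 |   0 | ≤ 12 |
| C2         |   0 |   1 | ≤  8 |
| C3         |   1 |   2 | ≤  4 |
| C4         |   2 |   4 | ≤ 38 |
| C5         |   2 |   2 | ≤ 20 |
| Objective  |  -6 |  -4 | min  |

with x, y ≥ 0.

Feasible with a bounded optimal solution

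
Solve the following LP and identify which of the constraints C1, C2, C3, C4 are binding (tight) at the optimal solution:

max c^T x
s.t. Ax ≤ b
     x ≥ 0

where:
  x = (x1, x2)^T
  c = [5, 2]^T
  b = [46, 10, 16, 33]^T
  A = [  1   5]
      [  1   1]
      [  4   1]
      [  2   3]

At x1 = 2, x2 = 8, compute slack b - a·x for each constraint:
  C1: 46 − 42 = 4  (slack)
  C2: 10 − 10 = 0  (binding)
  C3: 16 − 16 = 0  (binding)
  C4: 33 − 28 = 5  (slack)

Optimal: x1 = 2, x2 = 8
Binding: C2, C3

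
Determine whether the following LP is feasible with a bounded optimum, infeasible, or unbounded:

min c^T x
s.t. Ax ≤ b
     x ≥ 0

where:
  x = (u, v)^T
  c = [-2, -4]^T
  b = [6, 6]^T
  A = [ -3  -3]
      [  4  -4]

Unbounded (objective can decrease without bound)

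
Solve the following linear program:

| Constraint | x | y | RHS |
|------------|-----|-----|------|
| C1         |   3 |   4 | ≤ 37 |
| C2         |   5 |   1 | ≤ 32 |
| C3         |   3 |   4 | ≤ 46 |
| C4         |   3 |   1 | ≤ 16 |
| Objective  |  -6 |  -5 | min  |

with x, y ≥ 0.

Evaluate the objective at each vertex of the feasible region:
  z(0, 0) = 0
  z(5.333, 0) = -32
  z(3, 7) = -53  ←
  z(0, 9.25) = -46.25
The minimum is at x = 3, y = 7.

x = 3, y = 7, z = -53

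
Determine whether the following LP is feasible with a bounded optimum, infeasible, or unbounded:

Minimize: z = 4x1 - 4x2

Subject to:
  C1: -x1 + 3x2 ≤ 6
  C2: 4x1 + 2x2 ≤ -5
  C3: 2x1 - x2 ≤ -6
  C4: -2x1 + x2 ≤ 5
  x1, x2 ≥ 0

Infeasible (no feasible solution exists)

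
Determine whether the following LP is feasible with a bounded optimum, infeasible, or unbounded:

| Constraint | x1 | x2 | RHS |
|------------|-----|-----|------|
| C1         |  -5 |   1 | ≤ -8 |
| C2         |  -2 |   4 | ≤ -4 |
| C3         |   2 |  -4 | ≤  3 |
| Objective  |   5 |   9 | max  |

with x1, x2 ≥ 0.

Infeasible (no feasible solution exists)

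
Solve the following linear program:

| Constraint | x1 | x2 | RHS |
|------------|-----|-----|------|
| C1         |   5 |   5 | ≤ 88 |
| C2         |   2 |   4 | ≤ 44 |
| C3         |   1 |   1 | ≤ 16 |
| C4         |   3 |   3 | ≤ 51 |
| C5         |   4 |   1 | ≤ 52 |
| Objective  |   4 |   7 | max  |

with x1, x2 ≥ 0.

Evaluate the objective at each vertex of the feasible region:
  z(0, 0) = 0
  z(13, 0) = 52
  z(12, 4) = 76
  z(10, 6) = 82  ←
  z(0, 11) = 77
The maximum is at x1 = 10, x2 = 6.

x1 = 10, x2 = 6, z = 82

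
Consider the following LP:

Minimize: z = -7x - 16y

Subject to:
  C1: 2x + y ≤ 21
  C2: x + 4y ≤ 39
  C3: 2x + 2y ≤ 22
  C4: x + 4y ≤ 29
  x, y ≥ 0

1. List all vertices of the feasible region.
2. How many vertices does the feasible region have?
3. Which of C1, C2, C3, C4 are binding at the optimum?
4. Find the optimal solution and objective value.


1. (0, 0), (10.5, 0), (10, 1), (5, 6), (0, 7.25)
2. 5
3. C3, C4
4. x = 5, y = 6, z = -131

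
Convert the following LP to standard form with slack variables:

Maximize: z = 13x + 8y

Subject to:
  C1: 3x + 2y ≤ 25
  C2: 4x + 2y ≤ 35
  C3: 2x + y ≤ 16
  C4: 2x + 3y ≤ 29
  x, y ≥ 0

max z = 13x + 8y

s.t.
  3x + 2y + s1 = 25
  4x + 2y + s2 = 35
  2x + y + s3 = 16
  2x + 3y + s4 = 29
  x, y, s1, s2, s3, s4 ≥ 0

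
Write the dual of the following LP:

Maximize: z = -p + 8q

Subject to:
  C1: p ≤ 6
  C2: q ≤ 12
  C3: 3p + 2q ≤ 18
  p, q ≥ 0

Primal max cᵀx s.t. Ax ≤ b, x ≥ 0  →  Dual min bᵀy s.t. Aᵀy ≥ c, y ≥ 0.

Minimize: z = 6y1 + 12y2 + 18y3

Subject to:
  y1 + 3y3 ≥ -1
  y2 + 2y3 ≥ 8
  y1, y2, y3 ≥ 0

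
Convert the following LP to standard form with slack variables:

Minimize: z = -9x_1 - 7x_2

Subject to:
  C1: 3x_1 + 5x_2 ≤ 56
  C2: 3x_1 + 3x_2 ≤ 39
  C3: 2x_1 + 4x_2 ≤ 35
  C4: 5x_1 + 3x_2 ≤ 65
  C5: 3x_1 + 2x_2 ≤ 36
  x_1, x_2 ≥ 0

min z = -9x_1 - 7x_2

s.t.
  3x_1 + 5x_2 + s1 = 56
  3x_1 + 3x_2 + s2 = 39
  2x_1 + 4x_2 + s3 = 35
  5x_1 + 3x_2 + s4 = 65
  3x_1 + 2x_2 + s5 = 36
  x_1, x_2, s1, s2, s3, s4, s5 ≥ 0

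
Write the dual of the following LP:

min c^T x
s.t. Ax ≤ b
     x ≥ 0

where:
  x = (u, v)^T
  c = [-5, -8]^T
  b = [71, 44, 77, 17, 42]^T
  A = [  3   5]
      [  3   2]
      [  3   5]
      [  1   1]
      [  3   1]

Primal min cᵀx s.t. Ax ≤ b, x ≥ 0  →  Dual max −bᵀy s.t. Aᵀy ≥ −c, y ≥ 0.

Maximize: z = -71y1 - 44y2 - 77y3 - 17y4 - 42y5

Subject to:
  3y1 + 3y2 + 3y3 + y4 + 3y5 ≥ 5
  5y1 + 2y2 + 5y3 + y4 + y5 ≥ 8
  y1, y2, y3, y4, y5 ≥ 0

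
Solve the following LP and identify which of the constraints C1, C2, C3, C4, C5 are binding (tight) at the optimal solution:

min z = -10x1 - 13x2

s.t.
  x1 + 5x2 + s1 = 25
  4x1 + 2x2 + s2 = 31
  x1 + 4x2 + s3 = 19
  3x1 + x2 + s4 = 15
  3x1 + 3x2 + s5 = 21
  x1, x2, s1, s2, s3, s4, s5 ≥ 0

At x1 = 3, x2 = 4, compute slack b - a·x for each constraint:
  C1: 25 − 23 = 2  (slack)
  C2: 31 − 20 = 11  (slack)
  C3: 19 − 19 = 0  (binding)
  C4: 15 − 13 = 2  (slack)
  C5: 21 − 21 = 0  (binding)

Optimal: x1 = 3, x2 = 4
Binding: C3, C5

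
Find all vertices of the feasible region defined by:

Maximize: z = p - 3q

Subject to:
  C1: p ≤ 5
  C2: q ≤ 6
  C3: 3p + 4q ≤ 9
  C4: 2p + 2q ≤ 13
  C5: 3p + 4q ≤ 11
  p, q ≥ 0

(0, 0), (3, 0), (0, 2.25)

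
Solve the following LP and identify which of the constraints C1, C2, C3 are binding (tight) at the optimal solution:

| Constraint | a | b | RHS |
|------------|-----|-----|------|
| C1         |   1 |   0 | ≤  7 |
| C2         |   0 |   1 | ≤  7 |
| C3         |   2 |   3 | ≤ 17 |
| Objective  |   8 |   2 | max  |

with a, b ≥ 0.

At a = 7, b = 1, compute slack b - a·x for each constraint:
  C1: 7 − 7 = 0  (binding)
  C2: 7 − 1 = 6  (slack)
  C3: 17 − 17 = 0  (binding)

Optimal: a = 7, b = 1
Binding: C1, C3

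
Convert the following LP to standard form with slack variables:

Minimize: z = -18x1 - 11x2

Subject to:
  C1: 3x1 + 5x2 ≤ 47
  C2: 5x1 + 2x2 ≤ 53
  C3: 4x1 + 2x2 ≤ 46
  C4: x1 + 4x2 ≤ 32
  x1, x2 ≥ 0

min z = -18x1 - 11x2

s.t.
  3x1 + 5x2 + s1 = 47
  5x1 + 2x2 + s2 = 53
  4x1 + 2x2 + s3 = 46
  x1 + 4x2 + s4 = 32
  x1, x2, s1, s2, s3, s4 ≥ 0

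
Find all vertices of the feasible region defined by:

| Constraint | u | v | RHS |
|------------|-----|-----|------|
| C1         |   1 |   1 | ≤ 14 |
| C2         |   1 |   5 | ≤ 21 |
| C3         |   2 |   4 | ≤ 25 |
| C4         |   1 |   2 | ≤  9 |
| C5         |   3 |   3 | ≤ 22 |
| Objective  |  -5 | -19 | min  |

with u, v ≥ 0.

(0, 0), (7.333, 0), (5.667, 1.667), (1, 4), (0, 4.2)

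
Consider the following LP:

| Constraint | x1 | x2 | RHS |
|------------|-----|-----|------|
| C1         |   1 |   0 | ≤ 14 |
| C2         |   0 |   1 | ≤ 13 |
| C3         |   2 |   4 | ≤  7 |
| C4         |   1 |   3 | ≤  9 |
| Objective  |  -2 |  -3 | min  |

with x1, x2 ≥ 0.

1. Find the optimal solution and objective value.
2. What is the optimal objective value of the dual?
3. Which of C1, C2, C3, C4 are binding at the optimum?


1. x1 = 3.5, x2 = 0, z = -7
2. -7
3. C3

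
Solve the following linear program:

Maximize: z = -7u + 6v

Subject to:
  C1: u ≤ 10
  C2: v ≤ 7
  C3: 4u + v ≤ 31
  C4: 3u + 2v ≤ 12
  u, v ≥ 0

Evaluate the objective at each vertex of the feasible region:
  z(0, 0) = 0
  z(4, 0) = -28
  z(0, 6) = 36  ←
The maximum is at u = 0, v = 6.

u = 0, v = 6, z = 36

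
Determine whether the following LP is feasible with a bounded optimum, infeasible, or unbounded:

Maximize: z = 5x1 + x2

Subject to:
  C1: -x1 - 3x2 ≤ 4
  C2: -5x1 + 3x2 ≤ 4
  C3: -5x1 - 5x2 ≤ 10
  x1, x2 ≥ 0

Unbounded (objective can increase without bound)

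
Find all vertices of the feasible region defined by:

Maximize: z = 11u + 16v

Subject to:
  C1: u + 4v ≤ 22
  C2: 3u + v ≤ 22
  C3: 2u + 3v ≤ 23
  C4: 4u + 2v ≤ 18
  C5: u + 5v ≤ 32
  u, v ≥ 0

(0, 0), (4.5, 0), (2, 5), (0, 5.5)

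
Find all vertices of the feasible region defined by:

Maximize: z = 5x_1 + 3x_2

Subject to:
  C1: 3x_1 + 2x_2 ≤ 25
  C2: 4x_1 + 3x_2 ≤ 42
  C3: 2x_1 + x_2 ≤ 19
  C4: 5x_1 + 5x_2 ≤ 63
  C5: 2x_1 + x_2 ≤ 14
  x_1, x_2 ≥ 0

(0, 0), (7, 0), (3, 8), (0, 12.5)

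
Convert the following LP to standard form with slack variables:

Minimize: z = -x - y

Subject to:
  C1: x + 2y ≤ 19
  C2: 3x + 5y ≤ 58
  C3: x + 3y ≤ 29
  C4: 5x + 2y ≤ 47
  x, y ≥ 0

min z = -x - y

s.t.
  x + 2y + s1 = 19
  3x + 5y + s2 = 58
  x + 3y + s3 = 29
  5x + 2y + s4 = 47
  x, y, s1, s2, s3, s4 ≥ 0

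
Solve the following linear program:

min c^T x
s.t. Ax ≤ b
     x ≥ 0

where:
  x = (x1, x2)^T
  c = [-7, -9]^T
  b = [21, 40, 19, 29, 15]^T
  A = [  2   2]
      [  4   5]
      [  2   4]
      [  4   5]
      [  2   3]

Evaluate the objective at each vertex of the feasible region:
  z(0, 0) = 0
  z(7.25, 0) = -50.75
  z(6, 1) = -51  ←
  z(1.5, 4) = -46.5
  z(0, 4.75) = -42.75
The minimum is at x1 = 6, x2 = 1.

x1 = 6, x2 = 1, z = -51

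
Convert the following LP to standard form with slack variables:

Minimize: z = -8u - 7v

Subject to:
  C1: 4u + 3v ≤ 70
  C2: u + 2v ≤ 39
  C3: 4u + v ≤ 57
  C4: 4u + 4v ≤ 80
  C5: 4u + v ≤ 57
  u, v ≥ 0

min z = -8u - 7v

s.t.
  4u + 3v + s1 = 70
  u + 2v + s2 = 39
  4u + v + s3 = 57
  4u + 4v + s4 = 80
  4u + v + s5 = 57
  u, v, s1, s2, s3, s4, s5 ≥ 0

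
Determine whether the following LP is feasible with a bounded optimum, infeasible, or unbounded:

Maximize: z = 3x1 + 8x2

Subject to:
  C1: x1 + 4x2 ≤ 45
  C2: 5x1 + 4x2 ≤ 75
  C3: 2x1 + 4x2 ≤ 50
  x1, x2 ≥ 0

Feasible with a bounded optimal solution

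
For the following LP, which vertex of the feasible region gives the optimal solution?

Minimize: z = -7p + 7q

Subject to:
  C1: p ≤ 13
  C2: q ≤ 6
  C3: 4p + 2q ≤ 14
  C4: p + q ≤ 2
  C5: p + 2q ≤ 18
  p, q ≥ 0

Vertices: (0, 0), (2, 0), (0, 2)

Evaluate the objective at each vertex of the feasible region:
  z(0, 0) = 0
  z(2, 0) = -14  ←
  z(0, 2) = 14
The minimum is at p = 2, q = 0.

(2, 0)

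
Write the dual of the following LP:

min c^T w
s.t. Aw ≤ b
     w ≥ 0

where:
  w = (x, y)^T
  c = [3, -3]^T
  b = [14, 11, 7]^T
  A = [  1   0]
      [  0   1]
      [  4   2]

Primal min cᵀx s.t. Ax ≤ b, x ≥ 0  →  Dual max −bᵀy s.t. Aᵀy ≥ −c, y ≥ 0.

Maximize: z = -14y1 - 11y2 - 7y3

Subject to:
  y1 + 4y3 ≥ -3
  y2 + 2y3 ≥ 3
  y1, y2, y3 ≥ 0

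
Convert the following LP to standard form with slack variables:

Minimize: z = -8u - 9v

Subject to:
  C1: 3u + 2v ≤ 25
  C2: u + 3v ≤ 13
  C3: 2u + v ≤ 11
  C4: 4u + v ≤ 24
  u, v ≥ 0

min z = -8u - 9v

s.t.
  3u + 2v + s1 = 25
  u + 3v + s2 = 13
  2u + v + s3 = 11
  4u + v + s4 = 24
  u, v, s1, s2, s3, s4 ≥ 0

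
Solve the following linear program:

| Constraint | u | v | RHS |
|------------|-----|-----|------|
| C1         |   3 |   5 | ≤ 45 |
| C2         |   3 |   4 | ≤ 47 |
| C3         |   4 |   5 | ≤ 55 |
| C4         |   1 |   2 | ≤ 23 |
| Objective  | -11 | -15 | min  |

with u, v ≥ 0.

Evaluate the objective at each vertex of the feasible region:
  z(0, 0) = 0
  z(13.75, 0) = -151.2
  z(10, 3) = -155  ←
  z(0, 9) = -135
The minimum is at u = 10, v = 3.

u = 10, v = 3, z = -155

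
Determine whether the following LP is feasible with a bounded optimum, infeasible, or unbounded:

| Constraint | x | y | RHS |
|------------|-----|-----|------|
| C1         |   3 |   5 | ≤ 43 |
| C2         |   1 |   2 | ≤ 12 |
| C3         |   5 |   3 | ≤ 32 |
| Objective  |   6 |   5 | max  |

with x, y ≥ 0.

Feasible with a bounded optimal solution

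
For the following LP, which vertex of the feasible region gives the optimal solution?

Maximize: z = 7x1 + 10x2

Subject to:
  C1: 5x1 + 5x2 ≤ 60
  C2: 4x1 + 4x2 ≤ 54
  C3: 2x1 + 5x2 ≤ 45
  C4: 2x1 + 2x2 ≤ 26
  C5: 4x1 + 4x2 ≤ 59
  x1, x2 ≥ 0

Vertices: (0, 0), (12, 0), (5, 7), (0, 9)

Evaluate the objective at each vertex of the feasible region:
  z(0, 0) = 0
  z(12, 0) = 84
  z(5, 7) = 105  ←
  z(0, 9) = 90
The maximum is at x1 = 5, x2 = 7.

(5, 7)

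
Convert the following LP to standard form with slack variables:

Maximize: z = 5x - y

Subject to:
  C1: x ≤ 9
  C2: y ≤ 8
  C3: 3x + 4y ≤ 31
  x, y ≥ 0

max z = 5x - y

s.t.
  x + s1 = 9
  y + s2 = 8
  3x + 4y + s3 = 31
  x, y, s1, s2, s3 ≥ 0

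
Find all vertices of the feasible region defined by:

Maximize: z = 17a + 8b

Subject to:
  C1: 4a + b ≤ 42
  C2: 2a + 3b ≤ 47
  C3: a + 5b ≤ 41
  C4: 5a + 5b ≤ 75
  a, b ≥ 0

(0, 0), (10.5, 0), (9, 6), (8.5, 6.5), (0, 8.2)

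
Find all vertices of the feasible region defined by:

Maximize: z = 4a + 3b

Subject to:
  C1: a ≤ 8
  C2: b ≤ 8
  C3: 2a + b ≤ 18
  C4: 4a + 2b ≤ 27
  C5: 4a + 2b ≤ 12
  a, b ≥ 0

(0, 0), (3, 0), (0, 6)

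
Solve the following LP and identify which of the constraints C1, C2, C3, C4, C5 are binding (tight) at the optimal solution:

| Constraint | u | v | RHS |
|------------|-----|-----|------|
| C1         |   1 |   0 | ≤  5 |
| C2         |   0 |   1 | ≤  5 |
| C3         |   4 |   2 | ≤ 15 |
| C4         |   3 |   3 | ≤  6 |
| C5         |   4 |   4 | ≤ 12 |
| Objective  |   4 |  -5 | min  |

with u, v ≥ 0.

At u = 0, v = 2, compute slack b - a·x for each constraint:
  C1: 5 − 0 = 5  (slack)
  C2: 5 − 2 = 3  (slack)
  C3: 15 − 4 = 11  (slack)
  C4: 6 − 6 = 0  (binding)
  C5: 12 − 8 = 4  (slack)

Optimal: u = 0, v = 2
Binding: C4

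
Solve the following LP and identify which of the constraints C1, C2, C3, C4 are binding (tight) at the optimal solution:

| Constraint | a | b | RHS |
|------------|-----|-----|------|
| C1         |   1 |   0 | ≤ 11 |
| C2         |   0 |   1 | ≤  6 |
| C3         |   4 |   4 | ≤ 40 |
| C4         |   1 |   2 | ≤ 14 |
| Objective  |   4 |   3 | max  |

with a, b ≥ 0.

At a = 10, b = 0, compute slack b - a·x for each constraint:
  C1: 11 − 10 = 1  (slack)
  C2: 6 − 0 = 6  (slack)
  C3: 40 − 40 = 0  (binding)
  C4: 14 − 10 = 4  (slack)

Optimal: a = 10, b = 0
Binding: C3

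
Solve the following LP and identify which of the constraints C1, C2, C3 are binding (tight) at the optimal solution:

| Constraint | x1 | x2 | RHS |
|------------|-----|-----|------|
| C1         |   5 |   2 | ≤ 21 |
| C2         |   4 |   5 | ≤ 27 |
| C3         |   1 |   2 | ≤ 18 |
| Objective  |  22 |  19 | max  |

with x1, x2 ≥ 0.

At x1 = 3, x2 = 3, compute slack b - a·x for each constraint:
  C1: 21 − 21 = 0  (binding)
  C2: 27 − 27 = 0  (binding)
  C3: 18 − 9 = 9  (slack)

Optimal: x1 = 3, x2 = 3
Binding: C1, C2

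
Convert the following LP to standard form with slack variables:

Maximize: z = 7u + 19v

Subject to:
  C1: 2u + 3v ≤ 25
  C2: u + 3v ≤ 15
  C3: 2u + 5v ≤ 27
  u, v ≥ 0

max z = 7u + 19v

s.t.
  2u + 3v + s1 = 25
  u + 3v + s2 = 15
  2u + 5v + s3 = 27
  u, v, s1, s2, s3 ≥ 0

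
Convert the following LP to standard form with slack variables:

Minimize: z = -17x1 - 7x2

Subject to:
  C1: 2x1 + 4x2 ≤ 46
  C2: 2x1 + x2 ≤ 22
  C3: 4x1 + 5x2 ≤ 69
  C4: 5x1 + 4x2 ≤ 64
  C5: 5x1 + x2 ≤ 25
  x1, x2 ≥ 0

min z = -17x1 - 7x2

s.t.
  2x1 + 4x2 + s1 = 46
  2x1 + x2 + s2 = 22
  4x1 + 5x2 + s3 = 69
  5x1 + 4x2 + s4 = 64
  5x1 + x2 + s5 = 25
  x1, x2, s1, s2, s3, s4, s5 ≥ 0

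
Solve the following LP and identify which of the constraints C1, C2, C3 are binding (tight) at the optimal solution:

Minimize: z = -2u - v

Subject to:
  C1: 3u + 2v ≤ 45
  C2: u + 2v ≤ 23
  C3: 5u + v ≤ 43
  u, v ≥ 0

At u = 7, v = 8, compute slack b - a·x for each constraint:
  C1: 45 − 37 = 8  (slack)
  C2: 23 − 23 = 0  (binding)
  C3: 43 − 43 = 0  (binding)

Optimal: u = 7, v = 8
Binding: C2, C3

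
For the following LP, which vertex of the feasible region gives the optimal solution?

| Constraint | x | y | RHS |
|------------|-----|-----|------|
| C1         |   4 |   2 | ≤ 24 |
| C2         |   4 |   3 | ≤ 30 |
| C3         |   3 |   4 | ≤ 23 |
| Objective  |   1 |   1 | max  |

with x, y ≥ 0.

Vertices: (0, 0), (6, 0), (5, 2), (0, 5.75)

Evaluate the objective at each vertex of the feasible region:
  z(0, 0) = 0
  z(6, 0) = 6
  z(5, 2) = 7  ←
  z(0, 5.75) = 5.75
The maximum is at x = 5, y = 2.

(5, 2)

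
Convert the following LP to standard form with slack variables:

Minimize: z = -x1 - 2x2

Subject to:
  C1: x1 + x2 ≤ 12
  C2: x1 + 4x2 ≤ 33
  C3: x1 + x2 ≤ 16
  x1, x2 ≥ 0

min z = -x1 - 2x2

s.t.
  x1 + x2 + s1 = 12
  x1 + 4x2 + s2 = 33
  x1 + x2 + s3 = 16
  x1, x2, s1, s2, s3 ≥ 0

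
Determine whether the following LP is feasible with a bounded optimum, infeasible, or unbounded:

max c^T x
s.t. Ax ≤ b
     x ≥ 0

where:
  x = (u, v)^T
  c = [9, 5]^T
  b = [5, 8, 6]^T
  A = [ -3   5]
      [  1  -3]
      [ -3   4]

Unbounded (objective can increase without bound)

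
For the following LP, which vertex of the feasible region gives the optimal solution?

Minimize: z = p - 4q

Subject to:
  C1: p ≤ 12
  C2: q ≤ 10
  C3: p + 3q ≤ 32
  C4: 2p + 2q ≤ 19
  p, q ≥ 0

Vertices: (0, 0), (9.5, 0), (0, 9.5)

Evaluate the objective at each vertex of the feasible region:
  z(0, 0) = 0
  z(9.5, 0) = 9.5
  z(0, 9.5) = -38  ←
The minimum is at p = 0, q = 9.5.

(0, 9.5)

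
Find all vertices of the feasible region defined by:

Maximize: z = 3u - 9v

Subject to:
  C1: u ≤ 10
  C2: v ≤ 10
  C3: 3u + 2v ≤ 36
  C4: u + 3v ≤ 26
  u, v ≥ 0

(0, 0), (10, 0), (10, 3), (8, 6), (0, 8.667)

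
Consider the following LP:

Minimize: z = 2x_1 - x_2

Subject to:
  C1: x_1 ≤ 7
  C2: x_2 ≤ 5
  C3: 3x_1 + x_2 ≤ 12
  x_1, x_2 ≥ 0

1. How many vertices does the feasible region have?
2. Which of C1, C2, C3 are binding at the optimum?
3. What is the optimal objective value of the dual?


1. 4
2. C2
3. -5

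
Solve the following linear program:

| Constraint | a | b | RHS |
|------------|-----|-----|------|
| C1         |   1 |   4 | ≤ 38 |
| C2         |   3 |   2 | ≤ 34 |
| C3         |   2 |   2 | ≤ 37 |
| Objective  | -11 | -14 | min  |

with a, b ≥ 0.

Evaluate the objective at each vertex of the feasible region:
  z(0, 0) = 0
  z(11.33, 0) = -124.7
  z(6, 8) = -178  ←
  z(0, 9.5) = -133
The minimum is at a = 6, b = 8.

a = 6, b = 8, z = -178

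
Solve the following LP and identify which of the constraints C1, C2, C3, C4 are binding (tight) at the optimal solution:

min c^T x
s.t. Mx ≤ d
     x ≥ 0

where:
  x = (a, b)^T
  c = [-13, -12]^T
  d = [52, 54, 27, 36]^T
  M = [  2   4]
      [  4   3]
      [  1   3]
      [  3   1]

At a = 9, b = 6, compute slack b - a·x for each constraint:
  C1: 52 − 42 = 10  (slack)
  C2: 54 − 54 = 0  (binding)
  C3: 27 − 27 = 0  (binding)
  C4: 36 − 33 = 3  (slack)

Optimal: a = 9, b = 6
Binding: C2, C3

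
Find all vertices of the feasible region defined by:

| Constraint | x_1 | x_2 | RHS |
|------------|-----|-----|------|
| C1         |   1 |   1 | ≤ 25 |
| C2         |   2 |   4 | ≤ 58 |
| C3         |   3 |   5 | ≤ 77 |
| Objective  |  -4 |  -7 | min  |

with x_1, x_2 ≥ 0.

(0, 0), (25, 0), (24, 1), (9, 10), (0, 14.5)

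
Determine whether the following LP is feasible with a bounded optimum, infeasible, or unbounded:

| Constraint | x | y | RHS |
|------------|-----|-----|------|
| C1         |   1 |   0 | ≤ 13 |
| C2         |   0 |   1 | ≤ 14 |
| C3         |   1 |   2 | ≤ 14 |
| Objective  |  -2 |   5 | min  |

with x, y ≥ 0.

Feasible with a bounded optimal solution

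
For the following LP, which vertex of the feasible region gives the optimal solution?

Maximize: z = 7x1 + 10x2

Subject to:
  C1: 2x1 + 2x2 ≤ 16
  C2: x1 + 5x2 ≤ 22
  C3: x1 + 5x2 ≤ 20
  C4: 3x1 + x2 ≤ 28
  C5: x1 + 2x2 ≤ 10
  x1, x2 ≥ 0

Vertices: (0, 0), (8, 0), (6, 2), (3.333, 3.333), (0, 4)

Evaluate the objective at each vertex of the feasible region:
  z(0, 0) = 0
  z(8, 0) = 56
  z(6, 2) = 62  ←
  z(3.333, 3.333) = 56.67
  z(0, 4) = 40
The maximum is at x1 = 6, x2 = 2.

(6, 2)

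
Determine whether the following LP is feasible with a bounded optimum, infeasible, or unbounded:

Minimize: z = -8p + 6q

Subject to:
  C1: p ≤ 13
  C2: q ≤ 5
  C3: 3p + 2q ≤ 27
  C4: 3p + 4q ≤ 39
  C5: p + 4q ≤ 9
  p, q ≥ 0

Feasible with a bounded optimal solution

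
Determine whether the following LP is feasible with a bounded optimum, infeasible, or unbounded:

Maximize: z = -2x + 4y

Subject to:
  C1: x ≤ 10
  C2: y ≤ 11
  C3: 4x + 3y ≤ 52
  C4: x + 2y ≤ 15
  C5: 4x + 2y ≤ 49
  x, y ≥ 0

Feasible with a bounded optimal solution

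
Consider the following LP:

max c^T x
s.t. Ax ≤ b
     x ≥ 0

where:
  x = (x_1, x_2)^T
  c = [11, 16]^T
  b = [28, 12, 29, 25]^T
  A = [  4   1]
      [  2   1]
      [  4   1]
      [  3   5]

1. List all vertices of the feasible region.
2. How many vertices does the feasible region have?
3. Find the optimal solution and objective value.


1. (0, 0), (6, 0), (5, 2), (0, 5)
2. 4
3. x_1 = 5, x_2 = 2, z = 87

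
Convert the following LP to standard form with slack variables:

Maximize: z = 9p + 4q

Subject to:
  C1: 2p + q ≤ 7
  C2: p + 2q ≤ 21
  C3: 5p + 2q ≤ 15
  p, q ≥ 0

max z = 9p + 4q

s.t.
  2p + q + s1 = 7
  p + 2q + s2 = 21
  5p + 2q + s3 = 15
  p, q, s1, s2, s3 ≥ 0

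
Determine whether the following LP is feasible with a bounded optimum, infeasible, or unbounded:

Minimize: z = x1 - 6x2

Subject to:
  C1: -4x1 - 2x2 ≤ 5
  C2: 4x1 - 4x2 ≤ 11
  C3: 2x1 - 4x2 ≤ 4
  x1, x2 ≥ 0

Unbounded (objective can decrease without bound)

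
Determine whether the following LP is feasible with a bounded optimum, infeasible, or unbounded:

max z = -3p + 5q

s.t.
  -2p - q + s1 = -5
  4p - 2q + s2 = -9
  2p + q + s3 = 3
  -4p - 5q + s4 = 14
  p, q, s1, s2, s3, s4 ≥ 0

Infeasible (no feasible solution exists)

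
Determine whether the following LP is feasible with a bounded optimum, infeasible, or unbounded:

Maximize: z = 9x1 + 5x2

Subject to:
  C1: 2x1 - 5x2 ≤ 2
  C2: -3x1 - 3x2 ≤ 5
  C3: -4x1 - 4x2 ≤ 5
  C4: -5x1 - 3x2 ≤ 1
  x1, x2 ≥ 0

Unbounded (objective can increase without bound)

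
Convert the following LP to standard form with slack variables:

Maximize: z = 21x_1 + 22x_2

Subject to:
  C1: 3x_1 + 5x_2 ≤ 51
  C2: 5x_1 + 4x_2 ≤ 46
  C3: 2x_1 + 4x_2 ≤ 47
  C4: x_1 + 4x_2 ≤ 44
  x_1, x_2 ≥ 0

max z = 21x_1 + 22x_2

s.t.
  3x_1 + 5x_2 + s1 = 51
  5x_1 + 4x_2 + s2 = 46
  2x_1 + 4x_2 + s3 = 47
  x_1 + 4x_2 + s4 = 44
  x_1, x_2, s1, s2, s3, s4 ≥ 0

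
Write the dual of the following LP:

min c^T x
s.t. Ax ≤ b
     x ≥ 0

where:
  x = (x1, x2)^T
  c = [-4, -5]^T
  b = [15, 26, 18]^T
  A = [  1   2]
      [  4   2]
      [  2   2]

Primal min cᵀx s.t. Ax ≤ b, x ≥ 0  →  Dual max −bᵀy s.t. Aᵀy ≥ −c, y ≥ 0.

Maximize: z = -15y1 - 26y2 - 18y3

Subject to:
  y1 + 4y2 + 2y3 ≥ 4
  2y1 + 2y2 + 2y3 ≥ 5
  y1, y2, y3 ≥ 0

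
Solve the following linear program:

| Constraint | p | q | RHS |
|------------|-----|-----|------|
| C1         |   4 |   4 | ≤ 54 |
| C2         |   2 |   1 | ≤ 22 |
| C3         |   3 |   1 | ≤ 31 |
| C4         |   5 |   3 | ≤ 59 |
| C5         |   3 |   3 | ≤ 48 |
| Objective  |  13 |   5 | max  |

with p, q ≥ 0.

Evaluate the objective at each vertex of the feasible region:
  z(0, 0) = 0
  z(10.33, 0) = 134.3
  z(9, 4) = 137  ←
  z(8.5, 5) = 135.5
  z(0, 13.5) = 67.5
The maximum is at p = 9, q = 4.

p = 9, q = 4, z = 137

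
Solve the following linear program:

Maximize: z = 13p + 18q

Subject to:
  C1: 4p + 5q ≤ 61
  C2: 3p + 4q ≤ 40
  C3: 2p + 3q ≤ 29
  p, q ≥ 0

Evaluate the objective at each vertex of the feasible region:
  z(0, 0) = 0
  z(13.33, 0) = 173.3
  z(4, 7) = 178  ←
  z(0, 9.667) = 174
The maximum is at p = 4, q = 7.

p = 4, q = 7, z = 178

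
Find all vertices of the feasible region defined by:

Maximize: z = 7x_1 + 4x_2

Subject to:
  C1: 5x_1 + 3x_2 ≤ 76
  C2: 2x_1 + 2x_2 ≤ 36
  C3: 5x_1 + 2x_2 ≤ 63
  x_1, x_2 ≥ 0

(0, 0), (12.6, 0), (9, 9), (0, 18)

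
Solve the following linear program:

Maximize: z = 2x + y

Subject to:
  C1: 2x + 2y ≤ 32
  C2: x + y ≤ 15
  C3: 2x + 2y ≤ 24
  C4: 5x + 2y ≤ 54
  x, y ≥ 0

Evaluate the objective at each vertex of the feasible region:
  z(0, 0) = 0
  z(10.8, 0) = 21.6
  z(10, 2) = 22  ←
  z(0, 12) = 12
The maximum is at x = 10, y = 2.

x = 10, y = 2, z = 22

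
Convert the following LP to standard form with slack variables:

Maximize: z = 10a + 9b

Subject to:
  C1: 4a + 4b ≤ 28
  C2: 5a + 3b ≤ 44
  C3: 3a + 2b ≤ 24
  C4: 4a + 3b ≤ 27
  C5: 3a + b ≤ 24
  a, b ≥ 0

max z = 10a + 9b

s.t.
  4a + 4b + s1 = 28
  5a + 3b + s2 = 44
  3a + 2b + s3 = 24
  4a + 3b + s4 = 27
  3a + b + s5 = 24
  a, b, s1, s2, s3, s4, s5 ≥ 0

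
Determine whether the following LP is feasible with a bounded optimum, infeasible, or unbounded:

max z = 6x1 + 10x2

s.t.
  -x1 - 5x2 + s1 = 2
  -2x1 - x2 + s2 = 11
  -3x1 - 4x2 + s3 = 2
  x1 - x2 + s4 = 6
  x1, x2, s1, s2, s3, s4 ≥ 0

Unbounded (objective can increase without bound)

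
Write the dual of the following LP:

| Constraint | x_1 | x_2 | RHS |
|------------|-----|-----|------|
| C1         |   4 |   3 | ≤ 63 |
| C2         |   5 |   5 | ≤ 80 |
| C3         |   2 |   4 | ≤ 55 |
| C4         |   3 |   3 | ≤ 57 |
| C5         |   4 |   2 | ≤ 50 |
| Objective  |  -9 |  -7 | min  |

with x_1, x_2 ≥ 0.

Primal min cᵀx s.t. Ax ≤ b, x ≥ 0  →  Dual max −bᵀy s.t. Aᵀy ≥ −c, y ≥ 0.

Maximize: z = -63y1 - 80y2 - 55y3 - 57y4 - 50y5

Subject to:
  4y1 + 5y2 + 2y3 + 3y4 + 4y5 ≥ 9
  3y1 + 5y2 + 4y3 + 3y4 + 2y5 ≥ 7
  y1, y2, y3, y4, y5 ≥ 0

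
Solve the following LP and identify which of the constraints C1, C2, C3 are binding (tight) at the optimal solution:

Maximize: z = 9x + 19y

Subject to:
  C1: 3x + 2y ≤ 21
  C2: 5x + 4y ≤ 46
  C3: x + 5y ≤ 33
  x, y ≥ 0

At x = 3, y = 6, compute slack b - a·x for each constraint:
  C1: 21 − 21 = 0  (binding)
  C2: 46 − 39 = 7  (slack)
  C3: 33 − 33 = 0  (binding)

Optimal: x = 3, y = 6
Binding: C1, C3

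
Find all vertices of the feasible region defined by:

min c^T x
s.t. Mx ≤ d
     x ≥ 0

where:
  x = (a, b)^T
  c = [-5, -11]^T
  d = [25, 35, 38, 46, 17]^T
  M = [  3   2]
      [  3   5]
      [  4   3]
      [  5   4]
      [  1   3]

(0, 0), (8.333, 0), (6.111, 3.333), (5, 4), (0, 5.667)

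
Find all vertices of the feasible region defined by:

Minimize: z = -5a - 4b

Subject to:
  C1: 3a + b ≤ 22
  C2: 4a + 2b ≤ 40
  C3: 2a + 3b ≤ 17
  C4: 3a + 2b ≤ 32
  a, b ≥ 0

(0, 0), (7.333, 0), (7, 1), (0, 5.667)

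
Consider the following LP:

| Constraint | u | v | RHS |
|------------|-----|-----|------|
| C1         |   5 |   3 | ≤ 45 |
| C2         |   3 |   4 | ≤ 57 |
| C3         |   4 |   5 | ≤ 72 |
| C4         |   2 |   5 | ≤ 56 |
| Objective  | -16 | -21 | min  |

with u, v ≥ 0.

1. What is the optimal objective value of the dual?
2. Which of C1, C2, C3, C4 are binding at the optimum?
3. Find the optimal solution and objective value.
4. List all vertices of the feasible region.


1. -258
2. C1, C4
3. u = 3, v = 10, z = -258
4. (0, 0), (9, 0), (3, 10), (0, 11.2)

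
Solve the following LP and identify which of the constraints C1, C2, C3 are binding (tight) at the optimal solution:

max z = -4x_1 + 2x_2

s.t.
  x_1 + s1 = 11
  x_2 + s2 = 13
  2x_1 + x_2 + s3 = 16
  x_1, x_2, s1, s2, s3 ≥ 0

At x_1 = 0, x_2 = 13, compute slack b - a·x for each constraint:
  C1: 11 − 0 = 11  (slack)
  C2: 13 − 13 = 0  (binding)
  C3: 16 − 13 = 3  (slack)

Optimal: x_1 = 0, x_2 = 13
Binding: C2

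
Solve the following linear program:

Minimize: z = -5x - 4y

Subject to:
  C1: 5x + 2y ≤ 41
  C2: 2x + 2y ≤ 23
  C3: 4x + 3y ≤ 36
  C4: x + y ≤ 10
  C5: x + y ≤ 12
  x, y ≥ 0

Evaluate the objective at each vertex of the feasible region:
  z(0, 0) = 0
  z(8.2, 0) = -41
  z(7.286, 2.286) = -45.57
  z(6, 4) = -46  ←
  z(0, 10) = -40
The minimum is at x = 6, y = 4.

x = 6, y = 4, z = -46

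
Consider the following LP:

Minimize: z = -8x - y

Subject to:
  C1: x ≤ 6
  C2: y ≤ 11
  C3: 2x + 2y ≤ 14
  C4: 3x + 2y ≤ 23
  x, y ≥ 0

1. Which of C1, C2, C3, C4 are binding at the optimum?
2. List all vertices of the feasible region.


1. C1, C3
2. (0, 0), (6, 0), (6, 1), (0, 7)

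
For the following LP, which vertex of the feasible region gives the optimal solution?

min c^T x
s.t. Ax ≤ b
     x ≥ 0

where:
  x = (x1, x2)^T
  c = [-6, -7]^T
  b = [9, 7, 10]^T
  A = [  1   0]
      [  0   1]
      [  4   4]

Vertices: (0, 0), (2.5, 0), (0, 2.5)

Evaluate the objective at each vertex of the feasible region:
  z(0, 0) = 0
  z(2.5, 0) = -15
  z(0, 2.5) = -17.5  ←
The minimum is at x1 = 0, x2 = 2.5.

(0, 2.5)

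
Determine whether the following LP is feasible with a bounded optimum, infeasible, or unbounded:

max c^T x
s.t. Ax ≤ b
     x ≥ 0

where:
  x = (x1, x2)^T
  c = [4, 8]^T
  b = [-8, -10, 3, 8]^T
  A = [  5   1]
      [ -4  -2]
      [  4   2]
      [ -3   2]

Infeasible (no feasible solution exists)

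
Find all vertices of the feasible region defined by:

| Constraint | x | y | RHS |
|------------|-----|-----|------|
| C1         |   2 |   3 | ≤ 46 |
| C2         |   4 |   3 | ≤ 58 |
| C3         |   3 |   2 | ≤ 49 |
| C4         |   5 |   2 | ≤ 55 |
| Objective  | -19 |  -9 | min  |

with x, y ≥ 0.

(0, 0), (11, 0), (7, 10), (6, 11.33), (0, 15.33)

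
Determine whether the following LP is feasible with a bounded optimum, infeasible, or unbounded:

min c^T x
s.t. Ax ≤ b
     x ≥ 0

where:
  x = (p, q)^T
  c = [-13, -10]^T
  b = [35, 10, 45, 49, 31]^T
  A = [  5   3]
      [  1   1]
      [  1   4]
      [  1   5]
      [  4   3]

Feasible with a bounded optimal solution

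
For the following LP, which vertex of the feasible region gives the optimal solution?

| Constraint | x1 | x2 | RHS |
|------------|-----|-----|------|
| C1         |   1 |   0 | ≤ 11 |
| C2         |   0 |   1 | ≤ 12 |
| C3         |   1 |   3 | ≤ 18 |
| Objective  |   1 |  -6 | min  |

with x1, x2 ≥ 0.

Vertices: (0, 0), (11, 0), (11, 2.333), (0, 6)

Evaluate the objective at each vertex of the feasible region:
  z(0, 0) = 0
  z(11, 0) = 11
  z(11, 2.333) = -3
  z(0, 6) = -36  ←
The minimum is at x1 = 0, x2 = 6.

(0, 6)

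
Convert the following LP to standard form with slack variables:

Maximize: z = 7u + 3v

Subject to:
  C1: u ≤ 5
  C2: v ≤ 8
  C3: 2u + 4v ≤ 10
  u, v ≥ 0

max z = 7u + 3v

s.t.
  u + s1 = 5
  v + s2 = 8
  2u + 4v + s3 = 10
  u, v, s1, s2, s3 ≥ 0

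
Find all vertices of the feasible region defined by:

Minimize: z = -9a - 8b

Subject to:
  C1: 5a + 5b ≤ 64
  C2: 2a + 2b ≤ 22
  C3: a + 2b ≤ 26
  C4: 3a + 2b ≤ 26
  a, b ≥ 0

(0, 0), (8.667, 0), (4, 7), (0, 11)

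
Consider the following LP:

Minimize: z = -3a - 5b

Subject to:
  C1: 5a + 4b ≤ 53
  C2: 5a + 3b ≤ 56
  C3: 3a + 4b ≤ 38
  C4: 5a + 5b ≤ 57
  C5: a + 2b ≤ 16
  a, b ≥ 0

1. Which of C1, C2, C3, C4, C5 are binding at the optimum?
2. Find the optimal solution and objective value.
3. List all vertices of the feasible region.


1. C3, C5
2. a = 6, b = 5, z = -43
3. (0, 0), (10.6, 0), (7.5, 3.875), (6, 5), (0, 8)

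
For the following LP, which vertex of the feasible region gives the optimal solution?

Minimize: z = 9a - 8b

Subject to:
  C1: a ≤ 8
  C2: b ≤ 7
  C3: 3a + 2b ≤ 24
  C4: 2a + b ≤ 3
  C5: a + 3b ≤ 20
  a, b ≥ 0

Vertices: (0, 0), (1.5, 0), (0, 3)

Evaluate the objective at each vertex of the feasible region:
  z(0, 0) = 0
  z(1.5, 0) = 13.5
  z(0, 3) = -24  ←
The minimum is at a = 0, b = 3.

(0, 3)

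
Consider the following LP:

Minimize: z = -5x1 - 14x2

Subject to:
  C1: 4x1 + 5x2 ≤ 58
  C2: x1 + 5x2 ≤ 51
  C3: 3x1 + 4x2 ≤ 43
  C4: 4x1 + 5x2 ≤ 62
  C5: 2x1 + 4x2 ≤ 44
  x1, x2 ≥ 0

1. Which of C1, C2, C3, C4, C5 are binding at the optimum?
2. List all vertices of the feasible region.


1. C2, C3
2. (0, 0), (14.33, 0), (1, 10), (0, 10.2)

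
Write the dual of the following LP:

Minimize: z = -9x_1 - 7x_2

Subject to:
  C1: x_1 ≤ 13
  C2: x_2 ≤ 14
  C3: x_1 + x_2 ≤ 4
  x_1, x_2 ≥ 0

Primal min cᵀx s.t. Ax ≤ b, x ≥ 0  →  Dual max −bᵀy s.t. Aᵀy ≥ −c, y ≥ 0.

Maximize: z = -13y1 - 14y2 - 4y3

Subject to:
  y1 + y3 ≥ 9
  y2 + y3 ≥ 7
  y1, y2, y3 ≥ 0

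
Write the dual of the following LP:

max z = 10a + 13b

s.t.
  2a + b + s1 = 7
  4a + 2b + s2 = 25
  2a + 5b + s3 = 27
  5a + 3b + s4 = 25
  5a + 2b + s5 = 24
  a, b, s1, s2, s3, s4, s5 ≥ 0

Primal max cᵀx s.t. Ax ≤ b, x ≥ 0  →  Dual min bᵀy s.t. Aᵀy ≥ c, y ≥ 0.

Minimize: z = 7y1 + 25y2 + 27y3 + 25y4 + 24y5

Subject to:
  2y1 + 4y2 + 2y3 + 5y4 + 5y5 ≥ 10
  y1 + 2y2 + 5y3 + 3y4 + 2y5 ≥ 13
  y1, y2, y3, y4, y5 ≥ 0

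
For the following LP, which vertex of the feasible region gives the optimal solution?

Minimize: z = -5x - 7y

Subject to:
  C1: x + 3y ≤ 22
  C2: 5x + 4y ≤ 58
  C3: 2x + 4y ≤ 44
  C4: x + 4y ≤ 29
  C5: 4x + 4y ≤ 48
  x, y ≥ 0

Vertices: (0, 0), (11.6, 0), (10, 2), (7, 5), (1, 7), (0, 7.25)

Evaluate the objective at each vertex of the feasible region:
  z(0, 0) = 0
  z(11.6, 0) = -58
  z(10, 2) = -64
  z(7, 5) = -70  ←
  z(1, 7) = -54
  z(0, 7.25) = -50.75
The minimum is at x = 7, y = 5.

(7, 5)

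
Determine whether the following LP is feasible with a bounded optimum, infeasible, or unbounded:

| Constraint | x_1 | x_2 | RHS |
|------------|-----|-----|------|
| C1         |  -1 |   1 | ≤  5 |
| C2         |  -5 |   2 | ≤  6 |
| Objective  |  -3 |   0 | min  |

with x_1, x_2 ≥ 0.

Unbounded (objective can decrease without bound)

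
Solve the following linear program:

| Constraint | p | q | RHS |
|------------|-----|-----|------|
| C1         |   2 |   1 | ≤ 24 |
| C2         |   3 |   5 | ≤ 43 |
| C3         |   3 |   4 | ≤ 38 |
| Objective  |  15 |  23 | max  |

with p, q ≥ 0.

Evaluate the objective at each vertex of the feasible region:
  z(0, 0) = 0
  z(12, 0) = 180
  z(11.6, 0.8) = 192.4
  z(6, 5) = 205  ←
  z(0, 8.6) = 197.8
The maximum is at p = 6, q = 5.

p = 6, q = 5, z = 205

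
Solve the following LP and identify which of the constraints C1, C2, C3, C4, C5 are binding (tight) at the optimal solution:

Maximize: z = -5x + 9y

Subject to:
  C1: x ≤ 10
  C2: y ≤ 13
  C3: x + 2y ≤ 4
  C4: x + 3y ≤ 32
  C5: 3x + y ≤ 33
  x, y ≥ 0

At x = 0, y = 2, compute slack b - a·x for each constraint:
  C1: 10 − 0 = 10  (slack)
  C2: 13 − 2 = 11  (slack)
  C3: 4 − 4 = 0  (binding)
  C4: 32 − 6 = 26  (slack)
  C5: 33 − 2 = 31  (slack)

Optimal: x = 0, y = 2
Binding: C3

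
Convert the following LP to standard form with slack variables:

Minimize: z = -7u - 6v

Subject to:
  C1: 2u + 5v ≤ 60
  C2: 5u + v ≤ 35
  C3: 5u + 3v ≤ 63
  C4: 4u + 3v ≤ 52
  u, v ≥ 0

min z = -7u - 6v

s.t.
  2u + 5v + s1 = 60
  5u + v + s2 = 35
  5u + 3v + s3 = 63
  4u + 3v + s4 = 52
  u, v, s1, s2, s3, s4 ≥ 0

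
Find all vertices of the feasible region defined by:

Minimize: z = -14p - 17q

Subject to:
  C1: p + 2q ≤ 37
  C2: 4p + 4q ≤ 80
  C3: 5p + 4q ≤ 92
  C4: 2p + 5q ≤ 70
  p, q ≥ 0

(0, 0), (18.4, 0), (12, 8), (10, 10), (0, 14)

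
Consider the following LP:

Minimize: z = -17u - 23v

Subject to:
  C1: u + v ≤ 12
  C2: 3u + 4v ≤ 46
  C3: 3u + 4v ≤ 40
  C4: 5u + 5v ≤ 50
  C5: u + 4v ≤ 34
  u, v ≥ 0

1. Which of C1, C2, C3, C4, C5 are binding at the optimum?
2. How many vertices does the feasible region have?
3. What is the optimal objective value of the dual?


1. C4, C5
2. 4
3. -218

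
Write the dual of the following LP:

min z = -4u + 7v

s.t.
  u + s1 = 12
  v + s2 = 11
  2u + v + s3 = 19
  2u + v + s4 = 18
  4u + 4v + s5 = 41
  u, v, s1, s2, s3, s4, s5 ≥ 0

Primal min cᵀx s.t. Ax ≤ b, x ≥ 0  →  Dual max −bᵀy s.t. Aᵀy ≥ −c, y ≥ 0.

Maximize: z = -12y1 - 11y2 - 19y3 - 18y4 - 41y5

Subject to:
  y1 + 2y3 + 2y4 + 4y5 ≥ 4
  y2 + y3 + y4 + 4y5 ≥ -7
  y1, y2, y3, y4, y5 ≥ 0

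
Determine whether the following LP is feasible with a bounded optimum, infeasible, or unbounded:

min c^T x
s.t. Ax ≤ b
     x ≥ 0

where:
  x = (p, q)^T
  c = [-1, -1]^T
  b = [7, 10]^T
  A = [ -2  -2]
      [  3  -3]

Unbounded (objective can decrease without bound)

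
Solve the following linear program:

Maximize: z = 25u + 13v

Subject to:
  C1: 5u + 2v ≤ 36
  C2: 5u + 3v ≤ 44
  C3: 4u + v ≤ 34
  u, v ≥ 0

Evaluate the objective at each vertex of the feasible region:
  z(0, 0) = 0
  z(7.2, 0) = 180
  z(4, 8) = 204  ←
  z(0, 14.67) = 190.7
The maximum is at u = 4, v = 8.

u = 4, v = 8, z = 204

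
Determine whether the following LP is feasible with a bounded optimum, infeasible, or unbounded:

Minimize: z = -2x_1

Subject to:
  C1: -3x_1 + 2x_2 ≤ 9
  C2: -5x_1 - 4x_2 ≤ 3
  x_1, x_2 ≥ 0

Unbounded (objective can decrease without bound)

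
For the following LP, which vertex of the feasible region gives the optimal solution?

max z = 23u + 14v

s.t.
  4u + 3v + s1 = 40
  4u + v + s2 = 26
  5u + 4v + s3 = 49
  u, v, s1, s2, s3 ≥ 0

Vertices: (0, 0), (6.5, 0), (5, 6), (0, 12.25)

Evaluate the objective at each vertex of the feasible region:
  z(0, 0) = 0
  z(6.5, 0) = 149.5
  z(5, 6) = 199  ←
  z(0, 12.25) = 171.5
The maximum is at u = 5, v = 6.

(5, 6)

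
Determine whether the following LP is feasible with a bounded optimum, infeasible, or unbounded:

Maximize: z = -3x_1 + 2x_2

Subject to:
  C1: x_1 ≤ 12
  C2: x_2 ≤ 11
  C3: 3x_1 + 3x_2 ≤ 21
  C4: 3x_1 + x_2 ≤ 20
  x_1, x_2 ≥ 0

Feasible with a bounded optimal solution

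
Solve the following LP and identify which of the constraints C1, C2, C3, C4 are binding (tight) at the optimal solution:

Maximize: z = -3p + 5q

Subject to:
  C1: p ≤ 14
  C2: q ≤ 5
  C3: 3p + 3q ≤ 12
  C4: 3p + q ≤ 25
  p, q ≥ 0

At p = 0, q = 4, compute slack b - a·x for each constraint:
  C1: 14 − 0 = 14  (slack)
  C2: 5 − 4 = 1  (slack)
  C3: 12 − 12 = 0  (binding)
  C4: 25 − 4 = 21  (slack)

Optimal: p = 0, q = 4
Binding: C3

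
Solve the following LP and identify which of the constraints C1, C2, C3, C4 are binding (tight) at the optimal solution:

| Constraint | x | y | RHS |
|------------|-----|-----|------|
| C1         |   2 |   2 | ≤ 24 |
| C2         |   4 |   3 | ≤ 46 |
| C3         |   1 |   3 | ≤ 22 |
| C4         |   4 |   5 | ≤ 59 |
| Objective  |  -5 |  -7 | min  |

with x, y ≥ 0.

At x = 7, y = 5, compute slack b - a·x for each constraint:
  C1: 24 − 24 = 0  (binding)
  C2: 46 − 43 = 3  (slack)
  C3: 22 − 22 = 0  (binding)
  C4: 59 − 53 = 6  (slack)

Optimal: x = 7, y = 5
Binding: C1, C3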